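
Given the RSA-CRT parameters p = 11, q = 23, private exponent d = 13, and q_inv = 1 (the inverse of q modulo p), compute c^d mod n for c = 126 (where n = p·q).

224

d_p = d mod (p−1) = 13 mod 10 = 3; d_q = d mod (q−1) = 13.
m₁ = c^(d_p) mod p: c ≡ 5 (mod 11), and 5^3 mod 11 = 4.
m₂ = c^(d_q) mod q: c ≡ 11 (mod 23), and 11^13 mod 23 = 17.
h = q_inv·(m₁ − m₂) mod p = 1·(4 − 17) mod 11 = 9.
m = m₂ + h·q = 17 + 9·23 = 224.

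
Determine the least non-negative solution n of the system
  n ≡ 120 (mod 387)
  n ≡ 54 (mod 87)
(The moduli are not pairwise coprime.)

2055

Combine the congruences pairwise.
gcd(387, 87) = 3 and 3 | (54 − 120), so the pair is consistent; merging gives n ≡ 2055 (mod 11223), where 11223 = lcm(387, 87).
The solution is unique modulo lcm(387, 87) = 11223.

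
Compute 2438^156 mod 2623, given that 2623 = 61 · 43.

Mod 61: 2438 ≡ 59; by Fermat, exponent reduces to 156 mod 60 = 36; 59^36 ≡ 58 (mod 61).
Mod 43: 2438 ≡ 30; by Fermat, exponent reduces to 156 mod 42 = 30; 30^30 ≡ 21 (mod 43).
Combine by CRT: x ≡ 58 (mod 61), x ≡ 21 (mod 43) ⇒ x ≡ 1827 (mod 2623).

1827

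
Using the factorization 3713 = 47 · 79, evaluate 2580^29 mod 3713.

2042

Mod 47: 2580 ≡ 42; 42^29 ≡ 21 (mod 47).
Mod 79: 2580 ≡ 52; 52^29 ≡ 67 (mod 79).
Combine by CRT: x ≡ 21 (mod 47), x ≡ 67 (mod 79) ⇒ x ≡ 2042 (mod 3713).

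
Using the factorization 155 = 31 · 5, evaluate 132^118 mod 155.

109

Mod 31: 132 ≡ 8; by Fermat, exponent reduces to 118 mod 30 = 28; 8^28 ≡ 16 (mod 31).
Mod 5: 132 ≡ 2; by Fermat, exponent reduces to 118 mod 4 = 2; 2^2 ≡ 4 (mod 5).
Combine by CRT: x ≡ 16 (mod 31), x ≡ 4 (mod 5) ⇒ x ≡ 109 (mod 155).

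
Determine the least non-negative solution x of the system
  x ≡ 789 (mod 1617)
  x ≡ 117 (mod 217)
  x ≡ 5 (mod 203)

1307325

gcd(1617, 217) = 7 and 7 | (117 − 789), so the pair is consistent; merging gives x ≡ 4023 (mod 50127), where 50127 = lcm(1617, 217).
gcd(50127, 203) = 7 and 7 | (5 − 4023), so the pair is consistent; merging gives x ≡ 1307325 (mod 1453683), where 1453683 = lcm(50127, 203).
The solution is unique modulo lcm(1617, 217, 203) = 1453683.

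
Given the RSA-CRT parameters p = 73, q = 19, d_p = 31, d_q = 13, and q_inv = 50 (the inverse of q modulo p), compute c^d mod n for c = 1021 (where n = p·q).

1313

m₁ = c^(d_p) mod p: c ≡ 72 (mod 73), and 72^31 mod 73 = 72.
m₂ = c^(d_q) mod q: c ≡ 14 (mod 19), and 14^13 mod 19 = 2.
h = q_inv·(m₁ − m₂) mod p = 50·(72 − 2) mod 73 = 69.
m = m₂ + h·q = 2 + 69·19 = 1313.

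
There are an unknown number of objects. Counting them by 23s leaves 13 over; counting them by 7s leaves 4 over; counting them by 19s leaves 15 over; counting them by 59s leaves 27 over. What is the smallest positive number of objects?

The moduli are pairwise coprime; M = 23·7·19·59 = 180481.
M/23 = 7847; 7847 ≡ 4 (mod 23); 4·6 ≡ 1, so inverse 6.
M/7 = 25783; 25783 ≡ 2 (mod 7); 2·4 ≡ 1, so inverse 4.
M/19 = 9499; 9499 ≡ 18 (mod 19); 18·18 ≡ 1, so inverse 18.
M/59 = 3059; 3059 ≡ 50 (mod 59); 50·13 ≡ 1, so inverse 13.
N ≡ 13·7847·6 + 4·25783·4 + 15·9499·18 + 27·3059·13 = 4663033.
4663033 mod 180481 = 151008.

151008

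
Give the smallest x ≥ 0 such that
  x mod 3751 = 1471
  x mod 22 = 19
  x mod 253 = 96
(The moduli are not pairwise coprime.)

53985

gcd(3751, 22) = 11 and 11 | (19 − 1471), so the pair is consistent; merging gives x ≡ 1471 (mod 7502), where 7502 = lcm(3751, 22).
gcd(7502, 253) = 11 and 11 | (96 − 1471), so the pair is consistent; merging gives x ≡ 53985 (mod 172546), where 172546 = lcm(7502, 253).
The solution is unique modulo lcm(3751, 22, 253) = 172546.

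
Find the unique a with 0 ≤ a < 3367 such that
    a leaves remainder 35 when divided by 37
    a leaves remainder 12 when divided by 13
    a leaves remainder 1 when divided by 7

The moduli are pairwise coprime; N = 37·13·7 = 3367.
N/37 = 91; 91 ≡ 17 (mod 37); 17·24 ≡ 1, so inverse 24.
N/13 = 259; 259 ≡ 12 (mod 13); 12·12 ≡ 1, so inverse 12.
N/7 = 481; 481 ≡ 5 (mod 7); 5·3 ≡ 1, so inverse 3.
a ≡ 35·91·24 + 12·259·12 + 1·481·3 = 115179.
115179 mod 3367 = 701.

701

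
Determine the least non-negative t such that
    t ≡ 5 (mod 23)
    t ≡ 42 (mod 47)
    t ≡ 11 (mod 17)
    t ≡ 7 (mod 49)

The moduli are pairwise coprime; N = 23·47·17·49 = 900473.
N/23 = 39151; 39151 ≡ 5 (mod 23); 5·14 ≡ 1, so inverse 14.
N/47 = 19159; 19159 ≡ 30 (mod 47); 30·11 ≡ 1, so inverse 11.
N/17 = 52969; 52969 ≡ 14 (mod 17); 14·11 ≡ 1, so inverse 11.
N/49 = 18377; 18377 ≡ 2 (mod 49); 2·25 ≡ 1, so inverse 25.
t ≡ 5·39151·14 + 42·19159·11 + 11·52969·11 + 7·18377·25 = 21217252.
21217252 mod 900473 = 506373.

506373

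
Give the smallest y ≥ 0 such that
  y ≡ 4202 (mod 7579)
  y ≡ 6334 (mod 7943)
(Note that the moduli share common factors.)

Combine the congruences pairwise.
gcd(7579, 7943) = 13 and 13 | (6334 − 4202), so the pair is consistent; merging gives y ≡ 1944426 (mod 4630769), where 4630769 = lcm(7579, 7943).
The solution is unique modulo lcm(7579, 7943) = 4630769.

1944426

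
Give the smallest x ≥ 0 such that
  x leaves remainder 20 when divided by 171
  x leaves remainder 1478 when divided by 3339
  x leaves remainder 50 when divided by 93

gcd(171, 3339) = 9 and 9 | (1478 − 20), so the pair is consistent; merging gives x ≡ 61580 (mod 63441), where 63441 = lcm(171, 3339).
gcd(63441, 93) = 3 and 3 | (50 − 61580), so the pair is consistent; merging gives x ≡ 1393841 (mod 1966671), where 1966671 = lcm(63441, 93).
The solution is unique modulo lcm(171, 3339, 93) = 1966671.

1393841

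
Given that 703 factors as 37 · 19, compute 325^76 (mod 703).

Mod 37: 325 ≡ 29; by Fermat, exponent reduces to 76 mod 36 = 4; 29^4 ≡ 26 (mod 37).
Mod 19: 325 ≡ 2; by Fermat, exponent reduces to 76 mod 18 = 4; 2^4 ≡ 16 (mod 19).
Combine by CRT: x ≡ 26 (mod 37), x ≡ 16 (mod 19) ⇒ x ≡ 396 (mod 703).

396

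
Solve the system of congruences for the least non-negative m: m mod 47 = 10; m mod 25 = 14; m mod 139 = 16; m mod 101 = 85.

Combine the congruences pairwise.
From m ≡ 10 (mod 47) write m = 10 + 47t. Substituting into m ≡ 14 (mod 25) gives 47t ≡ 4 (mod 25), and since 22⁻¹ ≡ 8 (mod 25), t ≡ 7. Hence m ≡ 10 + 47·7 = 339 (mod 1175).
From m ≡ 339 (mod 1175) write m = 339 + 1175t. Substituting into m ≡ 16 (mod 139) gives 1175t ≡ 94 (mod 139), and since 63⁻¹ ≡ 64 (mod 139), t ≡ 39. Hence m ≡ 339 + 1175·39 = 46164 (mod 163325).
From m ≡ 46164 (mod 163325) write m = 46164 + 163325t. Substituting into m ≡ 85 (mod 101) gives 163325t ≡ 78 (mod 101), and since 8⁻¹ ≡ 38 (mod 101), t ≡ 35. Hence m ≡ 46164 + 163325·35 = 5762539 (mod 16495825).

5762539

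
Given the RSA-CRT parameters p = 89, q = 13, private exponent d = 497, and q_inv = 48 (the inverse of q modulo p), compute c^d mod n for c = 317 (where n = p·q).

1149

d_p = d mod (p−1) = 497 mod 88 = 57; d_q = d mod (q−1) = 5.
m₁ = c^(d_p) mod p: c ≡ 50 (mod 89), and 50^57 mod 89 = 81.
m₂ = c^(d_q) mod q: c ≡ 5 (mod 13), and 5^5 mod 13 = 5.
h = q_inv·(m₁ − m₂) mod p = 48·(81 − 5) mod 89 = 88.
m = m₂ + h·q = 5 + 88·13 = 1149.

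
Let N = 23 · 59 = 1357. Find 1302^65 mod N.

1339

Mod 23: 1302 ≡ 14; by Fermat, exponent reduces to 65 mod 22 = 21; 14^21 ≡ 5 (mod 23).
Mod 59: 1302 ≡ 4; by Fermat, exponent reduces to 65 mod 58 = 7; 4^7 ≡ 41 (mod 59).
Combine by CRT: x ≡ 5 (mod 23), x ≡ 41 (mod 59) ⇒ x ≡ 1339 (mod 1357).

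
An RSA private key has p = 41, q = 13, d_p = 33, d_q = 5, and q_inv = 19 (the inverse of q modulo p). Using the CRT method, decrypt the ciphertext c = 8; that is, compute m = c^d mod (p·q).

21

m₁ = c^(d_p) mod p: c ≡ 8 (mod 41), and 8^33 mod 41 = 21.
m₂ = c^(d_q) mod q: c ≡ 8 (mod 13), and 8^5 mod 13 = 8.
h = q_inv·(m₁ − m₂) mod p = 19·(21 − 8) mod 41 = 1.
m = m₂ + h·q = 8 + 1·13 = 21.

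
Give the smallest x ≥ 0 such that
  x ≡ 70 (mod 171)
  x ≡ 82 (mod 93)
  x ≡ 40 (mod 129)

115495

gcd(171, 93) = 3 and 3 | (82 − 70), so the pair is consistent; merging gives x ≡ 4174 (mod 5301), where 5301 = lcm(171, 93).
gcd(5301, 129) = 3 and 3 | (40 − 4174), so the pair is consistent; merging gives x ≡ 115495 (mod 227943), where 227943 = lcm(5301, 129).
The solution is unique modulo lcm(171, 93, 129) = 227943.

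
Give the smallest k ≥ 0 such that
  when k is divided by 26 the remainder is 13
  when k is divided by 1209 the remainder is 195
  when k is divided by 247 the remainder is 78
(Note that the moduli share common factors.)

gcd(26, 1209) = 13 and 13 | (195 − 13), so the pair is consistent; merging gives k ≡ 195 (mod 2418), where 2418 = lcm(26, 1209).
gcd(2418, 247) = 13 and 13 | (78 − 195), so the pair is consistent; merging gives k ≡ 17121 (mod 45942), where 45942 = lcm(2418, 247).
The solution is unique modulo lcm(26, 1209, 247) = 45942.

17121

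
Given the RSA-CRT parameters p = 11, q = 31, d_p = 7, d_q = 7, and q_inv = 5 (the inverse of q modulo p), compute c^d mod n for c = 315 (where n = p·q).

m₁ = c^(d_p) mod p: c ≡ 7 (mod 11), and 7^7 mod 11 = 6.
m₂ = c^(d_q) mod q: c ≡ 5 (mod 31), and 5^7 mod 31 = 5.
h = q_inv·(m₁ − m₂) mod p = 5·(6 − 5) mod 11 = 5.
m = m₂ + h·q = 5 + 5·31 = 160.

160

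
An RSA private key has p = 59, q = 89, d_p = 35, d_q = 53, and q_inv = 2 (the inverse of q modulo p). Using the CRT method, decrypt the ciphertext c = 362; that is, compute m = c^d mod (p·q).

1999

m₁ = c^(d_p) mod p: c ≡ 8 (mod 59), and 8^35 mod 59 = 52.
m₂ = c^(d_q) mod q: c ≡ 6 (mod 89), and 6^53 mod 89 = 41.
h = q_inv·(m₁ − m₂) mod p = 2·(52 − 41) mod 59 = 22.
m = m₂ + h·q = 41 + 22·89 = 1999.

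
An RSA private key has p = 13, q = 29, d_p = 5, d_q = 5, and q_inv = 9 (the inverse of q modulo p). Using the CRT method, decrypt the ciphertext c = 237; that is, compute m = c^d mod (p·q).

22

m₁ = c^(d_p) mod p: c ≡ 3 (mod 13), and 3^5 mod 13 = 9.
m₂ = c^(d_q) mod q: c ≡ 5 (mod 29), and 5^5 mod 29 = 22.
h = q_inv·(m₁ − m₂) mod p = 9·(9 − 22) mod 13 = 0.
m = m₂ + h·q = 22 + 0·29 = 22.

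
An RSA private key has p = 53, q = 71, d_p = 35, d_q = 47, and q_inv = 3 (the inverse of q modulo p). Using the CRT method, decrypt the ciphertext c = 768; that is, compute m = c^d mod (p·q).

m₁ = c^(d_p) mod p: c ≡ 26 (mod 53), and 26^35 mod 53 = 50.
m₂ = c^(d_q) mod q: c ≡ 58 (mod 71), and 58^47 mod 71 = 43.
h = q_inv·(m₁ − m₂) mod p = 3·(50 − 43) mod 53 = 21.
m = m₂ + h·q = 43 + 21·71 = 1534.

1534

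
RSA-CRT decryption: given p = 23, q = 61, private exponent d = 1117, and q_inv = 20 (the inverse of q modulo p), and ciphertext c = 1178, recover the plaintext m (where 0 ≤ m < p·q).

d_p = d mod (p−1) = 1117 mod 22 = 17; d_q = d mod (q−1) = 37.
m₁ = c^(d_p) mod p: c ≡ 5 (mod 23), and 5^17 mod 23 = 15.
m₂ = c^(d_q) mod q: c ≡ 19 (mod 61), and 19^37 mod 61 = 4.
h = q_inv·(m₁ − m₂) mod p = 20·(15 − 4) mod 23 = 13.
m = m₂ + h·q = 4 + 13·61 = 797.

797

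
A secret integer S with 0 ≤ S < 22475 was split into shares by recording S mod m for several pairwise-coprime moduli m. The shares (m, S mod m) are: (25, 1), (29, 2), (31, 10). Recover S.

8876

The moduli are pairwise coprime; N = 25·29·31 = 22475.
N/25 = 899; 899 ≡ 24 (mod 25); 24·24 ≡ 1, so inverse 24.
N/29 = 775; 775 ≡ 21 (mod 29); 21·18 ≡ 1, so inverse 18.
N/31 = 725; 725 ≡ 12 (mod 31); 12·13 ≡ 1, so inverse 13.
S ≡ 1·899·24 + 2·775·18 + 10·725·13 = 143726.
143726 mod 22475 = 8876.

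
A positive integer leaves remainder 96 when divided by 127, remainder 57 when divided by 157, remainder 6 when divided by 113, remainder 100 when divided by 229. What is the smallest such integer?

220766863

The moduli are pairwise coprime; N = 127·157·113·229 = 515961503.
N/127 = 4062689; 4062689 ≡ 86 (mod 127); 86·96 ≡ 1, so inverse 96.
N/157 = 3286379; 3286379 ≡ 55 (mod 157); 55·20 ≡ 1, so inverse 20.
N/113 = 4566031; 4566031 ≡ 40 (mod 113); 40·65 ≡ 1, so inverse 65.
N/229 = 2253107; 2253107 ≡ 205 (mod 229); 205·124 ≡ 1, so inverse 124.
m ≡ 96·4062689·96 + 57·3286379·20 + 6·4566031·65 + 100·2253107·124 = 70907492774.
70907492774 mod 515961503 = 220766863.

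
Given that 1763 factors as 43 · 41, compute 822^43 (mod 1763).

Mod 43: 822 ≡ 5; by Fermat, exponent reduces to 43 mod 42 = 1; 5^1 ≡ 5 (mod 43).
Mod 41: 822 ≡ 2; by Fermat, exponent reduces to 43 mod 40 = 3; 2^3 ≡ 8 (mod 41).
Combine by CRT: x ≡ 5 (mod 43), x ≡ 8 (mod 41) ⇒ x ≡ 951 (mod 1763).

951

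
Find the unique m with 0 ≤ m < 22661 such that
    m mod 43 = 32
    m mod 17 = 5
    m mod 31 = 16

5751

From m ≡ 32 (mod 43) write m = 32 + 43t. Substituting into m ≡ 5 (mod 17) gives 43t ≡ 7 (mod 17), and since 9⁻¹ ≡ 2 (mod 17), t ≡ 14. Hence m ≡ 32 + 43·14 = 634 (mod 731).
From m ≡ 634 (mod 731) write m = 634 + 731t. Substituting into m ≡ 16 (mod 31) gives 731t ≡ 2 (mod 31), and since 18⁻¹ ≡ 19 (mod 31), t ≡ 7. Hence m ≡ 634 + 731·7 = 5751 (mod 22661).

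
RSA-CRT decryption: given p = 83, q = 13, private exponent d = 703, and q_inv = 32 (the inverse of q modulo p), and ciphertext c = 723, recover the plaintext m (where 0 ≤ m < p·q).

954

d_p = d mod (p−1) = 703 mod 82 = 47; d_q = d mod (q−1) = 7.
m₁ = c^(d_p) mod p: c ≡ 59 (mod 83), and 59^47 mod 83 = 41.
m₂ = c^(d_q) mod q: c ≡ 8 (mod 13), and 8^7 mod 13 = 5.
h = q_inv·(m₁ − m₂) mod p = 32·(41 − 5) mod 83 = 73.
m = m₂ + h·q = 5 + 73·13 = 954.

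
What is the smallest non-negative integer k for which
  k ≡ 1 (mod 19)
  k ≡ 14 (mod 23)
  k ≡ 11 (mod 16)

The moduli are pairwise coprime; N = 19·23·16 = 6992.
N/19 = 368; 368 ≡ 7 (mod 19); 7·11 ≡ 1, so inverse 11.
N/23 = 304; 304 ≡ 5 (mod 23); 5·14 ≡ 1, so inverse 14.
N/16 = 437; 437 ≡ 5 (mod 16); 5·13 ≡ 1, so inverse 13.
k ≡ 1·368·11 + 14·304·14 + 11·437·13 = 126123.
126123 mod 6992 = 267.

267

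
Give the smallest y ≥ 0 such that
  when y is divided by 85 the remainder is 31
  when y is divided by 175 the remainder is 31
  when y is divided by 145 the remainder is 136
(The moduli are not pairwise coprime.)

38706

gcd(85, 175) = 5 and 5 | (31 − 31), so the pair is consistent; merging gives y ≡ 31 (mod 2975), where 2975 = lcm(85, 175).
gcd(2975, 145) = 5 and 5 | (136 − 31), so the pair is consistent; merging gives y ≡ 38706 (mod 86275), where 86275 = lcm(2975, 145).
The solution is unique modulo lcm(85, 175, 145) = 86275.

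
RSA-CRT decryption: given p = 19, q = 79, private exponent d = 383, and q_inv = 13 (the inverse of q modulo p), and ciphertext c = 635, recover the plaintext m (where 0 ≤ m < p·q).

297

d_p = d mod (p−1) = 383 mod 18 = 5; d_q = d mod (q−1) = 71.
m₁ = c^(d_p) mod p: c ≡ 8 (mod 19), and 8^5 mod 19 = 12.
m₂ = c^(d_q) mod q: c ≡ 3 (mod 79), and 3^71 mod 79 = 60.
h = q_inv·(m₁ − m₂) mod p = 13·(12 − 60) mod 19 = 3.
m = m₂ + h·q = 60 + 3·79 = 297.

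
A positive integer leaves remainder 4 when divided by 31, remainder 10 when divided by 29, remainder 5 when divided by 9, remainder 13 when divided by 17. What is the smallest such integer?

98987

Combine the congruences pairwise.
From N ≡ 4 (mod 31) write N = 4 + 31t. Substituting into N ≡ 10 (mod 29) gives 31t ≡ 6 (mod 29), and since 2⁻¹ ≡ 15 (mod 29), t ≡ 3. Hence N ≡ 4 + 31·3 = 97 (mod 899).
From N ≡ 97 (mod 899) write N = 97 + 899t. Substituting into N ≡ 5 (mod 9) gives 899t ≡ 7 (mod 9), and since 8⁻¹ ≡ 8 (mod 9), t ≡ 2. Hence N ≡ 97 + 899·2 = 1895 (mod 8091).
From N ≡ 1895 (mod 8091) write N = 1895 + 8091t. Substituting into N ≡ 13 (mod 17) gives 8091t ≡ 5 (mod 17), and since 16⁻¹ ≡ 16 (mod 17), t ≡ 12. Hence N ≡ 1895 + 8091·12 = 98987 (mod 137547).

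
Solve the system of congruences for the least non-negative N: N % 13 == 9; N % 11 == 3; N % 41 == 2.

From N ≡ 9 (mod 13) write N = 9 + 13t. Substituting into N ≡ 3 (mod 11) gives 13t ≡ 5 (mod 11), and since 2⁻¹ ≡ 6 (mod 11), t ≡ 8. Hence N ≡ 9 + 13·8 = 113 (mod 143).
From N ≡ 113 (mod 143) write N = 113 + 143t. Substituting into N ≡ 2 (mod 41) gives 143t ≡ 12 (mod 41), and since 20⁻¹ ≡ 39 (mod 41), t ≡ 17. Hence N ≡ 113 + 143·17 = 2544 (mod 5863).

2544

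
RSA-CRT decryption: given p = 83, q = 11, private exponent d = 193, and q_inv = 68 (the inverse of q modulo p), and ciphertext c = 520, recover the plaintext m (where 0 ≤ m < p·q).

654

d_p = d mod (p−1) = 193 mod 82 = 29; d_q = d mod (q−1) = 3.
m₁ = c^(d_p) mod p: c ≡ 22 (mod 83), and 22^29 mod 83 = 73.
m₂ = c^(d_q) mod q: c ≡ 3 (mod 11), and 3^3 mod 11 = 5.
h = q_inv·(m₁ − m₂) mod p = 68·(73 − 5) mod 83 = 59.
m = m₂ + h·q = 5 + 59·11 = 654.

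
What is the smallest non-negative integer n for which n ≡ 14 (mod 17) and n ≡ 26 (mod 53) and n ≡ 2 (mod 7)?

6015

The moduli are pairwise coprime; M = 17·53·7 = 6307.
M/17 = 371; 371 ≡ 14 (mod 17); 14·11 ≡ 1, so inverse 11.
M/53 = 119; 119 ≡ 13 (mod 53); 13·49 ≡ 1, so inverse 49.
M/7 = 901; 901 ≡ 5 (mod 7); 5·3 ≡ 1, so inverse 3.
n ≡ 14·371·11 + 26·119·49 + 2·901·3 = 214146.
214146 mod 6307 = 6015.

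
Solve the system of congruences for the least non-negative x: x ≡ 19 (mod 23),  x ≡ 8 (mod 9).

134

From x ≡ 19 (mod 23) write x = 19 + 23t. Substituting into x ≡ 8 (mod 9) gives 23t ≡ 7 (mod 9), and since 5⁻¹ ≡ 2 (mod 9), t ≡ 5. Hence x ≡ 19 + 23·5 = 134 (mod 207).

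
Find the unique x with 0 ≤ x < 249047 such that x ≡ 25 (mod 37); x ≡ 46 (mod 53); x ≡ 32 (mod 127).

The moduli are pairwise coprime; N = 37·53·127 = 249047.
N/37 = 6731; 6731 ≡ 34 (mod 37); 34·12 ≡ 1, so inverse 12.
N/53 = 4699; 4699 ≡ 35 (mod 53); 35·50 ≡ 1, so inverse 50.
N/127 = 1961; 1961 ≡ 56 (mod 127); 56·93 ≡ 1, so inverse 93.
x ≡ 25·6731·12 + 46·4699·50 + 32·1961·93 = 18662936.
18662936 mod 249047 = 233458.

233458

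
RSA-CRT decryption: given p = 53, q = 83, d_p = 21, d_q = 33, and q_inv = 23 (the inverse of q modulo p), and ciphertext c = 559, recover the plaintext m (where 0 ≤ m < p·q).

4118

m₁ = c^(d_p) mod p: c ≡ 29 (mod 53), and 29^21 mod 53 = 37.
m₂ = c^(d_q) mod q: c ≡ 61 (mod 83), and 61^33 mod 83 = 51.
h = q_inv·(m₁ − m₂) mod p = 23·(37 − 51) mod 53 = 49.
m = m₂ + h·q = 51 + 49·83 = 4118.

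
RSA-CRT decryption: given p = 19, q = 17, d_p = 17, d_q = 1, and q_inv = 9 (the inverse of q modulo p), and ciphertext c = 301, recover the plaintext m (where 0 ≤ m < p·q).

m₁ = c^(d_p) mod p: c ≡ 16 (mod 19), and 16^17 mod 19 = 6.
m₂ = c^(d_q) mod q: c ≡ 12 (mod 17), and 12^1 mod 17 = 12.
h = q_inv·(m₁ − m₂) mod p = 9·(6 − 12) mod 19 = 3.
m = m₂ + h·q = 12 + 3·17 = 63.

63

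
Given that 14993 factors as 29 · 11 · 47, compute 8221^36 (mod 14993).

3909

Mod 29: 8221 ≡ 14; by Fermat, exponent reduces to 36 mod 28 = 8; 14^8 ≡ 23 (mod 29).
Mod 11: 8221 ≡ 4; by Fermat, exponent reduces to 36 mod 10 = 6; 4^6 ≡ 4 (mod 11).
Mod 47: 8221 ≡ 43; 43^36 ≡ 8 (mod 47).
Combine by CRT: x ≡ 23 (mod 29), x ≡ 4 (mod 11), x ≡ 8 (mod 47) ⇒ x ≡ 3909 (mod 14993).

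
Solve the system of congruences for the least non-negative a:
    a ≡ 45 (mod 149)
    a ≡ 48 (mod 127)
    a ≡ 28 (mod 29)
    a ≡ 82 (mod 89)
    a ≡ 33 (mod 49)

14177693

The moduli are pairwise coprime; N = 149·127·29·89·49 = 2393172887.
N/149 = 16061563; 16061563 ≡ 108 (mod 149); 108·109 ≡ 1, so inverse 109.
N/127 = 18843881; 18843881 ≡ 2 (mod 127); 2·64 ≡ 1, so inverse 64.
N/29 = 82523203; 82523203 ≡ 20 (mod 29); 20·16 ≡ 1, so inverse 16.
N/89 = 26889583; 26889583 ≡ 13 (mod 89); 13·48 ≡ 1, so inverse 48.
N/49 = 48840263; 48840263 ≡ 3 (mod 49); 3·33 ≡ 1, so inverse 33.
a ≡ 45·16061563·109 + 48·18843881·64 + 28·82523203·16 + 82·26889583·48 + 33·48840263·33 = 332665208986.
332665208986 mod 2393172887 = 14177693.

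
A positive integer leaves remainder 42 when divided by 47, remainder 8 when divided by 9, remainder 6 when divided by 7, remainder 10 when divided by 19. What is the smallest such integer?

The moduli are pairwise coprime; N = 47·9·7·19 = 56259.
N/47 = 1197; 1197 ≡ 22 (mod 47); 22·15 ≡ 1, so inverse 15.
N/9 = 6251; 6251 ≡ 5 (mod 9); 5·2 ≡ 1, so inverse 2.
N/7 = 8037; 8037 ≡ 1 (mod 7), inverse 1.
N/19 = 2961; 2961 ≡ 16 (mod 19); 16·6 ≡ 1, so inverse 6.
k ≡ 42·1197·15 + 8·6251·2 + 6·8037·1 + 10·2961·6 = 1080008.
1080008 mod 56259 = 11087.

11087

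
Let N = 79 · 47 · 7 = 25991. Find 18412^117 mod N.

14379

Mod 79: 18412 ≡ 5; by Fermat, exponent reduces to 117 mod 78 = 39; 5^39 ≡ 1 (mod 79).
Mod 47: 18412 ≡ 35; by Fermat, exponent reduces to 117 mod 46 = 25; 35^25 ≡ 44 (mod 47).
Mod 7: 18412 ≡ 2; by Fermat, exponent reduces to 117 mod 6 = 3; 2^3 ≡ 1 (mod 7).
Combine by CRT: x ≡ 1 (mod 79), x ≡ 44 (mod 47), x ≡ 1 (mod 7) ⇒ x ≡ 14379 (mod 25991).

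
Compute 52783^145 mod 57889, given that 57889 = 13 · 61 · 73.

9129

Mod 13: 52783 ≡ 3; by Fermat, exponent reduces to 145 mod 12 = 1; 3^1 ≡ 3 (mod 13).
Mod 61: 52783 ≡ 18; by Fermat, exponent reduces to 145 mod 60 = 25; 18^25 ≡ 40 (mod 61).
Mod 73: 52783 ≡ 4; by Fermat, exponent reduces to 145 mod 72 = 1; 4^1 ≡ 4 (mod 73).
Combine by CRT: x ≡ 3 (mod 13), x ≡ 40 (mod 61), x ≡ 4 (mod 73) ⇒ x ≡ 9129 (mod 57889).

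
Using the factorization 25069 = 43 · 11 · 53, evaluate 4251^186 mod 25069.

Mod 43: 4251 ≡ 37; by Fermat, exponent reduces to 186 mod 42 = 18; 37^18 ≡ 1 (mod 43).
Mod 11: 4251 ≡ 5; by Fermat, exponent reduces to 186 mod 10 = 6; 5^6 ≡ 5 (mod 11).
Mod 53: 4251 ≡ 11; by Fermat, exponent reduces to 186 mod 52 = 30; 11^30 ≡ 13 (mod 53).
Combine by CRT: x ≡ 1 (mod 43), x ≡ 5 (mod 11), x ≡ 13 (mod 53) ⇒ x ≡ 3140 (mod 25069).

3140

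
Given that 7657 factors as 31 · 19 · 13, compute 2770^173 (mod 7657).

1314

Mod 31: 2770 ≡ 11; by Fermat, exponent reduces to 173 mod 30 = 23; 11^23 ≡ 12 (mod 31).
Mod 19: 2770 ≡ 15; by Fermat, exponent reduces to 173 mod 18 = 11; 15^11 ≡ 3 (mod 19).
Mod 13: 2770 ≡ 1; by Fermat, exponent reduces to 173 mod 12 = 5; 1^5 ≡ 1 (mod 13).
Combine by CRT: x ≡ 12 (mod 31), x ≡ 3 (mod 19), x ≡ 1 (mod 13) ⇒ x ≡ 1314 (mod 7657).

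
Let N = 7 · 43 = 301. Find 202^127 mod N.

202

Mod 7: 202 ≡ 6; by Fermat, exponent reduces to 127 mod 6 = 1; 6^1 ≡ 6 (mod 7).
Mod 43: 202 ≡ 30; by Fermat, exponent reduces to 127 mod 42 = 1; 30^1 ≡ 30 (mod 43).
Combine by CRT: x ≡ 6 (mod 7), x ≡ 30 (mod 43) ⇒ x ≡ 202 (mod 301).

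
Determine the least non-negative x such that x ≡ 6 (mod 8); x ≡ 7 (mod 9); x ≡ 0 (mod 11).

286

The moduli are pairwise coprime; N = 8·9·11 = 792.
N/8 = 99; 99 ≡ 3 (mod 8); 3·3 ≡ 1, so inverse 3.
N/9 = 88; 88 ≡ 7 (mod 9); 7·4 ≡ 1, so inverse 4.
N/11 = 72; 72 ≡ 6 (mod 11); 6·2 ≡ 1, so inverse 2.
x ≡ 6·99·3 + 7·88·4 + 0·72·2 = 4246.
4246 mod 792 = 286.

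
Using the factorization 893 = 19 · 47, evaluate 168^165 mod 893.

Mod 19: 168 ≡ 16; by Fermat, exponent reduces to 165 mod 18 = 3; 16^3 ≡ 11 (mod 19).
Mod 47: 168 ≡ 27; by Fermat, exponent reduces to 165 mod 46 = 27; 27^27 ≡ 12 (mod 47).
Combine by CRT: x ≡ 11 (mod 19), x ≡ 12 (mod 47) ⇒ x ≡ 106 (mod 893).

106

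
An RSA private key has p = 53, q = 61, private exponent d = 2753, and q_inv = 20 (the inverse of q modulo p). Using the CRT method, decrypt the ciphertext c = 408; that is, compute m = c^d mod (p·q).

d_p = d mod (p−1) = 2753 mod 52 = 49; d_q = d mod (q−1) = 53.
m₁ = c^(d_p) mod p: c ≡ 37 (mod 53), and 37^49 mod 53 = 7.
m₂ = c^(d_q) mod q: c ≡ 42 (mod 61), and 42^53 mod 61 = 15.
h = q_inv·(m₁ − m₂) mod p = 20·(7 − 15) mod 53 = 52.
m = m₂ + h·q = 15 + 52·61 = 3187.

3187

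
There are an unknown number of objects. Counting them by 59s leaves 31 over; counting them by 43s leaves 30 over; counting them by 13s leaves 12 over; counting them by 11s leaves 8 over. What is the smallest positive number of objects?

The moduli are pairwise coprime; M = 59·43·13·11 = 362791.
M/59 = 6149; 6149 ≡ 13 (mod 59); 13·50 ≡ 1, so inverse 50.
M/43 = 8437; 8437 ≡ 9 (mod 43); 9·24 ≡ 1, so inverse 24.
M/13 = 27907; 27907 ≡ 9 (mod 13); 9·3 ≡ 1, so inverse 3.
M/11 = 32981; 32981 ≡ 3 (mod 11); 3·4 ≡ 1, so inverse 4.
N ≡ 31·6149·50 + 30·8437·24 + 12·27907·3 + 8·32981·4 = 17665634.
17665634 mod 362791 = 251666.

251666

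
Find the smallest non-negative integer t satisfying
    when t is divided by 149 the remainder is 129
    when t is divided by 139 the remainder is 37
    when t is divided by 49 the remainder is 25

The moduli are pairwise coprime; N = 149·139·49 = 1014839.
N/149 = 6811; 6811 ≡ 106 (mod 149); 106·97 ≡ 1, so inverse 97.
N/139 = 7301; 7301 ≡ 73 (mod 139); 73·40 ≡ 1, so inverse 40.
N/49 = 20711; 20711 ≡ 33 (mod 49); 33·3 ≡ 1, so inverse 3.
t ≡ 129·6811·97 + 37·7301·40 + 25·20711·3 = 97584848.
97584848 mod 1014839 = 160304.

160304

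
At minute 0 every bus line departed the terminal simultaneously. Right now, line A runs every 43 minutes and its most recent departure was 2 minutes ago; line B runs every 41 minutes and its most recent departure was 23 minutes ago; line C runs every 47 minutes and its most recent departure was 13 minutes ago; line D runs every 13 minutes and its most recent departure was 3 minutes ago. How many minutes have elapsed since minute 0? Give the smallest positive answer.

63040

Combine the congruences pairwise.
From t ≡ 2 (mod 43) write t = 2 + 43s. Substituting into t ≡ 23 (mod 41) gives 43s ≡ 21 (mod 41), and since 2⁻¹ ≡ 21 (mod 41), s ≡ 31. Hence t ≡ 2 + 43·31 = 1335 (mod 1763).
From t ≡ 1335 (mod 1763) write t = 1335 + 1763s. Substituting into t ≡ 13 (mod 47) gives 1763s ≡ 41 (mod 47), and since 24⁻¹ ≡ 2 (mod 47), s ≡ 35. Hence t ≡ 1335 + 1763·35 = 63040 (mod 82861).
From t ≡ 63040 (mod 82861) write t = 63040 + 82861s. Substituting into t ≡ 3 (mod 13) gives 82861s ≡ 0 (mod 13), and since 12⁻¹ ≡ 12 (mod 13), s ≡ 0. Hence t ≡ 63040 + 82861·0 = 63040 (mod 1077193).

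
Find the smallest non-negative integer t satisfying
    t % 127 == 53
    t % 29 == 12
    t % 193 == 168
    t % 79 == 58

54577287

The moduli are pairwise coprime; N = 127·29·193·79 = 56154701.
N/127 = 442163; 442163 ≡ 76 (mod 127); 76·122 ≡ 1, so inverse 122.
N/29 = 1936369; 1936369 ≡ 10 (mod 29); 10·3 ≡ 1, so inverse 3.
N/193 = 290957; 290957 ≡ 106 (mod 193); 106·122 ≡ 1, so inverse 122.
N/79 = 710819; 710819 ≡ 56 (mod 79); 56·24 ≡ 1, so inverse 24.
t ≡ 53·442163·122 + 12·1936369·3 + 168·290957·122 + 58·710819·24 = 9881649962.
9881649962 mod 56154701 = 54577287.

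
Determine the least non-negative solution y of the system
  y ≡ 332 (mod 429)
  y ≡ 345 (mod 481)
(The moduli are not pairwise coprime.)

4193

Combine the congruences pairwise.
gcd(429, 481) = 13 and 13 | (345 − 332), so the pair is consistent; merging gives y ≡ 4193 (mod 15873), where 15873 = lcm(429, 481).
The solution is unique modulo lcm(429, 481) = 15873.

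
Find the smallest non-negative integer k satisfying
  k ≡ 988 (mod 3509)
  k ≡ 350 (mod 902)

183456

gcd(3509, 902) = 11 and 11 | (350 − 988), so the pair is consistent; merging gives k ≡ 183456 (mod 287738), where 287738 = lcm(3509, 902).
The solution is unique modulo lcm(3509, 902) = 287738.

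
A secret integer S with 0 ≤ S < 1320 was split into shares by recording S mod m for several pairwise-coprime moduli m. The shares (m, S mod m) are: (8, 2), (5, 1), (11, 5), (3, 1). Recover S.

The moduli are pairwise coprime; N = 8·5·11·3 = 1320.
N/8 = 165; 165 ≡ 5 (mod 8); 5·5 ≡ 1, so inverse 5.
N/5 = 264; 264 ≡ 4 (mod 5); 4·4 ≡ 1, so inverse 4.
N/11 = 120; 120 ≡ 10 (mod 11); 10·10 ≡ 1, so inverse 10.
N/3 = 440; 440 ≡ 2 (mod 3); 2·2 ≡ 1, so inverse 2.
S ≡ 2·165·5 + 1·264·4 + 5·120·10 + 1·440·2 = 9586.
9586 mod 1320 = 346.

346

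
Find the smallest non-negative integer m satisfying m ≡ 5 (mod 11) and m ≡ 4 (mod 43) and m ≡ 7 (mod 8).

From m ≡ 5 (mod 11) write m = 5 + 11t. Substituting into m ≡ 4 (mod 43) gives 11t ≡ 42 (mod 43), and since 11⁻¹ ≡ 4 (mod 43), t ≡ 39. Hence m ≡ 5 + 11·39 = 434 (mod 473).
From m ≡ 434 (mod 473) write m = 434 + 473t. Substituting into m ≡ 7 (mod 8) gives 473t ≡ 5 (mod 8), and since 1⁻¹ ≡ 1 (mod 8), t ≡ 5. Hence m ≡ 434 + 473·5 = 2799 (mod 3784).

2799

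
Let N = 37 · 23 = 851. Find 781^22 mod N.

Mod 37: 781 ≡ 4; 4^22 ≡ 34 (mod 37).
Mod 23: 781 ≡ 22; since 22 | 22, by Fermat 22^22 ≡ 1 (mod 23).
Combine by CRT: x ≡ 34 (mod 37), x ≡ 1 (mod 23) ⇒ x ≡ 737 (mod 851).

737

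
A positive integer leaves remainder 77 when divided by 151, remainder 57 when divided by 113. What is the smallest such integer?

Combine the congruences pairwise.
From x ≡ 77 (mod 151) write x = 77 + 151t. Substituting into x ≡ 57 (mod 113) gives 151t ≡ 93 (mod 113), and since 38⁻¹ ≡ 3 (mod 113), t ≡ 53. Hence x ≡ 77 + 151·53 = 8080 (mod 17063).

8080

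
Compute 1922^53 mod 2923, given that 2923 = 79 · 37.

Mod 79: 1922 ≡ 26; 26^53 ≡ 45 (mod 79).
Mod 37: 1922 ≡ 35; by Fermat, exponent reduces to 53 mod 36 = 17; 35^17 ≡ 19 (mod 37).
Combine by CRT: x ≡ 45 (mod 79), x ≡ 19 (mod 37) ⇒ x ≡ 1388 (mod 2923).

1388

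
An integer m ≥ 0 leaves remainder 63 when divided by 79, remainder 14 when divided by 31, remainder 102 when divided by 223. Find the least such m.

77483

The moduli are pairwise coprime; N = 79·31·223 = 546127.
N/79 = 6913; 6913 ≡ 40 (mod 79); 40·2 ≡ 1, so inverse 2.
N/31 = 17617; 17617 ≡ 9 (mod 31); 9·7 ≡ 1, so inverse 7.
N/223 = 2449; 2449 ≡ 219 (mod 223); 219·167 ≡ 1, so inverse 167.
m ≡ 63·6913·2 + 14·17617·7 + 102·2449·167 = 44313770.
44313770 mod 546127 = 77483.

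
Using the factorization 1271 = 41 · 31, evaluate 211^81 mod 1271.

621

Mod 41: 211 ≡ 6; by Fermat, exponent reduces to 81 mod 40 = 1; 6^1 ≡ 6 (mod 41).
Mod 31: 211 ≡ 25; by Fermat, exponent reduces to 81 mod 30 = 21; 25^21 ≡ 1 (mod 31).
Combine by CRT: x ≡ 6 (mod 41), x ≡ 1 (mod 31) ⇒ x ≡ 621 (mod 1271).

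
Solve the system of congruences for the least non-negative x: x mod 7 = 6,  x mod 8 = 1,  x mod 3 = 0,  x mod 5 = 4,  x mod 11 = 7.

5529

The moduli are pairwise coprime; N = 7·8·3·5·11 = 9240.
N/7 = 1320; 1320 ≡ 4 (mod 7); 4·2 ≡ 1, so inverse 2.
N/8 = 1155; 1155 ≡ 3 (mod 8); 3·3 ≡ 1, so inverse 3.
N/3 = 3080; 3080 ≡ 2 (mod 3); 2·2 ≡ 1, so inverse 2.
N/5 = 1848; 1848 ≡ 3 (mod 5); 3·2 ≡ 1, so inverse 2.
N/11 = 840; 840 ≡ 4 (mod 11); 4·3 ≡ 1, so inverse 3.
x ≡ 6·1320·2 + 1·1155·3 + 0·3080·2 + 4·1848·2 + 7·840·3 = 51729.
51729 mod 9240 = 5529.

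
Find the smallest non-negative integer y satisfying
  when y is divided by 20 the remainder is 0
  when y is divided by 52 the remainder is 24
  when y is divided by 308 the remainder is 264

14740

gcd(20, 52) = 4 and 4 | (24 − 0), so the pair is consistent; merging gives y ≡ 180 (mod 260), where 260 = lcm(20, 52).
gcd(260, 308) = 4 and 4 | (264 − 180), so the pair is consistent; merging gives y ≡ 14740 (mod 20020), where 20020 = lcm(260, 308).
The solution is unique modulo lcm(20, 52, 308) = 20020.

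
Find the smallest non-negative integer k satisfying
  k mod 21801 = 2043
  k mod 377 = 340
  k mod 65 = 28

gcd(21801, 377) = 13 and 13 | (340 − 2043), so the pair is consistent; merging gives k ≡ 67446 (mod 632229), where 632229 = lcm(21801, 377).
gcd(632229, 65) = 13 and 13 | (28 − 67446), so the pair is consistent; merging gives k ≡ 1964133 (mod 3161145), where 3161145 = lcm(632229, 65).
The solution is unique modulo lcm(21801, 377, 65) = 3161145.

1964133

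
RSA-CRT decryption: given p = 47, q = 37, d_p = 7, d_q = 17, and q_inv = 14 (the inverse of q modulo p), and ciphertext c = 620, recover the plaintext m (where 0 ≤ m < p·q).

m₁ = c^(d_p) mod p: c ≡ 9 (mod 47), and 9^7 mod 47 = 14.
m₂ = c^(d_q) mod q: c ≡ 28 (mod 37), and 28^17 mod 37 = 4.
h = q_inv·(m₁ − m₂) mod p = 14·(14 − 4) mod 47 = 46.
m = m₂ + h·q = 4 + 46·37 = 1706.

1706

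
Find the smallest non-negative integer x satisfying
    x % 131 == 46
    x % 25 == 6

1356

From x ≡ 46 (mod 131) write x = 46 + 131t. Substituting into x ≡ 6 (mod 25) gives 131t ≡ 10 (mod 25), and since 6⁻¹ ≡ 21 (mod 25), t ≡ 10. Hence x ≡ 46 + 131·10 = 1356 (mod 3275).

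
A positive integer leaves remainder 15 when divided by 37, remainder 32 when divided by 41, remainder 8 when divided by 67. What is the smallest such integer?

Combine the congruences pairwise.
From x ≡ 15 (mod 37) write x = 15 + 37t. Substituting into x ≡ 32 (mod 41) gives 37t ≡ 17 (mod 41), and since 37⁻¹ ≡ 10 (mod 41), t ≡ 6. Hence x ≡ 15 + 37·6 = 237 (mod 1517).
From x ≡ 237 (mod 1517) write x = 237 + 1517t. Substituting into x ≡ 8 (mod 67) gives 1517t ≡ 39 (mod 67), and since 43⁻¹ ≡ 53 (mod 67), t ≡ 57. Hence x ≡ 237 + 1517·57 = 86706 (mod 101639).

86706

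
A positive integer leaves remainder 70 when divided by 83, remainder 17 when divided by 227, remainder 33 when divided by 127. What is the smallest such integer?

Combine the congruences pairwise.
From m ≡ 70 (mod 83) write m = 70 + 83t. Substituting into m ≡ 17 (mod 227) gives 83t ≡ 174 (mod 227), and since 83⁻¹ ≡ 93 (mod 227), t ≡ 65. Hence m ≡ 70 + 83·65 = 5465 (mod 18841).
From m ≡ 5465 (mod 18841) write m = 5465 + 18841t. Substituting into m ≡ 33 (mod 127) gives 18841t ≡ 29 (mod 127), and since 45⁻¹ ≡ 48 (mod 127), t ≡ 122. Hence m ≡ 5465 + 18841·122 = 2304067 (mod 2392807).

2304067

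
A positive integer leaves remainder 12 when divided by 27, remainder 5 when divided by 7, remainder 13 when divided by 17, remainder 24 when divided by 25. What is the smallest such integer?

72399

The moduli are pairwise coprime; M = 27·7·17·25 = 80325.
M/27 = 2975; 2975 ≡ 5 (mod 27); 5·11 ≡ 1, so inverse 11.
M/7 = 11475; 11475 ≡ 2 (mod 7); 2·4 ≡ 1, so inverse 4.
M/17 = 4725; 4725 ≡ 16 (mod 17); 16·16 ≡ 1, so inverse 16.
M/25 = 3213; 3213 ≡ 13 (mod 25); 13·2 ≡ 1, so inverse 2.
N ≡ 12·2975·11 + 5·11475·4 + 13·4725·16 + 24·3213·2 = 1759224.
1759224 mod 80325 = 72399.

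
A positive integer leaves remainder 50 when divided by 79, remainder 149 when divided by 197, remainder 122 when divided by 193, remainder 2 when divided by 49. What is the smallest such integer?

18543562

From k ≡ 50 (mod 79) write k = 50 + 79t. Substituting into k ≡ 149 (mod 197) gives 79t ≡ 99 (mod 197), and since 79⁻¹ ≡ 5 (mod 197), t ≡ 101. Hence k ≡ 50 + 79·101 = 8029 (mod 15563).
From k ≡ 8029 (mod 15563) write k = 8029 + 15563t. Substituting into k ≡ 122 (mod 193) gives 15563t ≡ 6 (mod 193), and since 123⁻¹ ≡ 102 (mod 193), t ≡ 33. Hence k ≡ 8029 + 15563·33 = 521608 (mod 3003659).
From k ≡ 521608 (mod 3003659) write k = 521608 + 3003659t. Substituting into k ≡ 2 (mod 49) gives 3003659t ≡ 48 (mod 49), and since 8⁻¹ ≡ 43 (mod 49), t ≡ 6. Hence k ≡ 521608 + 3003659·6 = 18543562 (mod 147179291).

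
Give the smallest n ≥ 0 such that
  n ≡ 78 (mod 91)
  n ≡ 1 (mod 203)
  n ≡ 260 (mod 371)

gcd(91, 203) = 7 and 7 | (1 − 78), so the pair is consistent; merging gives n ≡ 1625 (mod 2639), where 2639 = lcm(91, 203).
gcd(2639, 371) = 7 and 7 | (260 − 1625), so the pair is consistent; merging gives n ≡ 125658 (mod 139867), where 139867 = lcm(2639, 371).
The solution is unique modulo lcm(91, 203, 371) = 139867.

125658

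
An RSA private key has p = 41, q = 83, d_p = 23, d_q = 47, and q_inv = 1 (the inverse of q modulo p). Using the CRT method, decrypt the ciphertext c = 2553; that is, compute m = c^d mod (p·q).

2933

m₁ = c^(d_p) mod p: c ≡ 11 (mod 41), and 11^23 mod 41 = 22.
m₂ = c^(d_q) mod q: c ≡ 63 (mod 83), and 63^47 mod 83 = 28.
h = q_inv·(m₁ − m₂) mod p = 1·(22 − 28) mod 41 = 35.
m = m₂ + h·q = 28 + 35·83 = 2933.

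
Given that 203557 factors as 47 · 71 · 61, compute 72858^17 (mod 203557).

Mod 47: 72858 ≡ 8; 8^17 ≡ 32 (mod 47).
Mod 71: 72858 ≡ 12; 12^17 ≡ 19 (mod 71).
Mod 61: 72858 ≡ 24; 24^17 ≡ 53 (mod 61).
Combine by CRT: x ≡ 32 (mod 47), x ≡ 19 (mod 71), x ≡ 53 (mod 61) ⇒ x ≡ 202085 (mod 203557).

202085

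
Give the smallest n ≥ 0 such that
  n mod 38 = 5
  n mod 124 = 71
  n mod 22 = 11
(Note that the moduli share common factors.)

gcd(38, 124) = 2 and 2 | (71 − 5), so the pair is consistent; merging gives n ≡ 195 (mod 2356), where 2356 = lcm(38, 124).
gcd(2356, 22) = 2 and 2 | (11 − 195), so the pair is consistent; merging gives n ≡ 16687 (mod 25916), where 25916 = lcm(2356, 22).
The solution is unique modulo lcm(38, 124, 22) = 25916.

16687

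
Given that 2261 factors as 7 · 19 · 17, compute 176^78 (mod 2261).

Mod 7: 176 ≡ 1; since 6 | 78, by Fermat 1^78 ≡ 1 (mod 7).
Mod 19: 176 ≡ 5; by Fermat, exponent reduces to 78 mod 18 = 6; 5^6 ≡ 7 (mod 19).
Mod 17: 176 ≡ 6; by Fermat, exponent reduces to 78 mod 16 = 14; 6^14 ≡ 9 (mod 17).
Combine by CRT: x ≡ 1 (mod 7), x ≡ 7 (mod 19), x ≡ 9 (mod 17) ⇒ x ≡ 995 (mod 2261).

995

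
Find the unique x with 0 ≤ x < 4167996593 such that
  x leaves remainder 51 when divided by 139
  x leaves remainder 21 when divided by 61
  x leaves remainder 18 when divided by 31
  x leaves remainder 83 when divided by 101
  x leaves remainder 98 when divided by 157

2300760994

The moduli are pairwise coprime; N = 139·61·31·101·157 = 4167996593.
N/139 = 29985587; 29985587 ≡ 90 (mod 139); 90·17 ≡ 1, so inverse 17.
N/61 = 68327813; 68327813 ≡ 5 (mod 61); 5·49 ≡ 1, so inverse 49.
N/31 = 134451503; 134451503 ≡ 8 (mod 31); 8·4 ≡ 1, so inverse 4.
N/101 = 41267293; 41267293 ≡ 6 (mod 101); 6·17 ≡ 1, so inverse 17.
N/157 = 26547749; 26547749 ≡ 148 (mod 157); 148·122 ≡ 1, so inverse 122.
x ≡ 51·29985587·17 + 21·68327813·49 + 18·134451503·4 + 83·41267293·17 + 98·26547749·122 = 481620369189.
481620369189 mod 4167996593 = 2300760994.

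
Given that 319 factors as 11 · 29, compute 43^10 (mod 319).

Mod 11: 43 ≡ 10; since 10 | 10, by Fermat 10^10 ≡ 1 (mod 11).
Mod 29: 43 ≡ 14; 14^10 ≡ 13 (mod 29).
Combine by CRT: x ≡ 1 (mod 11), x ≡ 13 (mod 29) ⇒ x ≡ 100 (mod 319).

100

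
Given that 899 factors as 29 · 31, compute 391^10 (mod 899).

738

Mod 29: 391 ≡ 14; 14^10 ≡ 13 (mod 29).
Mod 31: 391 ≡ 19; 19^10 ≡ 25 (mod 31).
Combine by CRT: x ≡ 13 (mod 29), x ≡ 25 (mod 31) ⇒ x ≡ 738 (mod 899).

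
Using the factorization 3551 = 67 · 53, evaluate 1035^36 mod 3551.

1341

Mod 67: 1035 ≡ 30; 30^36 ≡ 1 (mod 67).
Mod 53: 1035 ≡ 28; 28^36 ≡ 16 (mod 53).
Combine by CRT: x ≡ 1 (mod 67), x ≡ 16 (mod 53) ⇒ x ≡ 1341 (mod 3551).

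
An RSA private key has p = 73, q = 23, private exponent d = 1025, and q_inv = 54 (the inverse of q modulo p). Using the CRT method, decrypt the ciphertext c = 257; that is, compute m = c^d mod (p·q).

1143

d_p = d mod (p−1) = 1025 mod 72 = 17; d_q = d mod (q−1) = 13.
m₁ = c^(d_p) mod p: c ≡ 38 (mod 73), and 38^17 mod 73 = 48.
m₂ = c^(d_q) mod q: c ≡ 4 (mod 23), and 4^13 mod 23 = 16.
h = q_inv·(m₁ − m₂) mod p = 54·(48 − 16) mod 73 = 49.
m = m₂ + h·q = 16 + 49·23 = 1143.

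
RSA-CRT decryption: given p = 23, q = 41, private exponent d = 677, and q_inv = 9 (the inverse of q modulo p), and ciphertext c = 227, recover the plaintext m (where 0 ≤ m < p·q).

d_p = d mod (p−1) = 677 mod 22 = 17; d_q = d mod (q−1) = 37.
m₁ = c^(d_p) mod p: c ≡ 20 (mod 23), and 20^17 mod 23 = 7.
m₂ = c^(d_q) mod q: c ≡ 22 (mod 41), and 22^37 mod 41 = 17.
h = q_inv·(m₁ − m₂) mod p = 9·(7 − 17) mod 23 = 2.
m = m₂ + h·q = 17 + 2·41 = 99.

99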